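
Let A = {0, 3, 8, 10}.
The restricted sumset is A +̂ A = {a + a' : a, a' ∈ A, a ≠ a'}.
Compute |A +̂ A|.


Restricted sumset: A +̂ A = {a + a' : a ∈ A, a' ∈ A, a ≠ a'}.
Equivalently, take A + A and drop any sum 2a that is achievable ONLY as a + a for a ∈ A (i.e. sums representable only with equal summands).
Enumerate pairs (a, a') with a < a' (symmetric, so each unordered pair gives one sum; this covers all a ≠ a'):
  0 + 3 = 3
  0 + 8 = 8
  0 + 10 = 10
  3 + 8 = 11
  3 + 10 = 13
  8 + 10 = 18
Collected distinct sums: {3, 8, 10, 11, 13, 18}
|A +̂ A| = 6
(Reference bound: |A +̂ A| ≥ 2|A| - 3 for |A| ≥ 2, with |A| = 4 giving ≥ 5.)

|A +̂ A| = 6


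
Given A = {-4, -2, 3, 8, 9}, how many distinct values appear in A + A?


A + A = {a + a' : a, a' ∈ A}; |A| = 5.
General bounds: 2|A| - 1 ≤ |A + A| ≤ |A|(|A|+1)/2, i.e. 9 ≤ |A + A| ≤ 15.
Lower bound 2|A|-1 is attained iff A is an arithmetic progression.
Enumerate sums a + a' for a ≤ a' (symmetric, so this suffices):
a = -4: -4+-4=-8, -4+-2=-6, -4+3=-1, -4+8=4, -4+9=5
a = -2: -2+-2=-4, -2+3=1, -2+8=6, -2+9=7
a = 3: 3+3=6, 3+8=11, 3+9=12
a = 8: 8+8=16, 8+9=17
a = 9: 9+9=18
Distinct sums: {-8, -6, -4, -1, 1, 4, 5, 6, 7, 11, 12, 16, 17, 18}
|A + A| = 14

|A + A| = 14


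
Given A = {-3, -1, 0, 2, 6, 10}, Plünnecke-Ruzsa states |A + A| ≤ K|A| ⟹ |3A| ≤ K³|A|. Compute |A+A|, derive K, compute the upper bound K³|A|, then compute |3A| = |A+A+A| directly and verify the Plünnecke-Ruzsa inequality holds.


|A| = 6.
Step 1: Compute A + A by enumerating all 36 pairs.
A + A = {-6, -4, -3, -2, -1, 0, 1, 2, 3, 4, 5, 6, 7, 8, 9, 10, 12, 16, 20}, so |A + A| = 19.
Step 2: Doubling constant K = |A + A|/|A| = 19/6 = 19/6 ≈ 3.1667.
Step 3: Plünnecke-Ruzsa gives |3A| ≤ K³·|A| = (3.1667)³ · 6 ≈ 190.5278.
Step 4: Compute 3A = A + A + A directly by enumerating all triples (a,b,c) ∈ A³; |3A| = 32.
Step 5: Check 32 ≤ 190.5278? Yes ✓.

K = 19/6, Plünnecke-Ruzsa bound K³|A| ≈ 190.5278, |3A| = 32, inequality holds.


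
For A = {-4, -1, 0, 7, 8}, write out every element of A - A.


A - A = {a - a' : a, a' ∈ A}.
Compute a - a' for each ordered pair (a, a'):
a = -4: -4--4=0, -4--1=-3, -4-0=-4, -4-7=-11, -4-8=-12
a = -1: -1--4=3, -1--1=0, -1-0=-1, -1-7=-8, -1-8=-9
a = 0: 0--4=4, 0--1=1, 0-0=0, 0-7=-7, 0-8=-8
a = 7: 7--4=11, 7--1=8, 7-0=7, 7-7=0, 7-8=-1
a = 8: 8--4=12, 8--1=9, 8-0=8, 8-7=1, 8-8=0
Collecting distinct values (and noting 0 appears from a-a):
A - A = {-12, -11, -9, -8, -7, -4, -3, -1, 0, 1, 3, 4, 7, 8, 9, 11, 12}
|A - A| = 17

A - A = {-12, -11, -9, -8, -7, -4, -3, -1, 0, 1, 3, 4, 7, 8, 9, 11, 12}


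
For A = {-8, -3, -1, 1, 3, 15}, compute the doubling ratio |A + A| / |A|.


|A| = 6.
Compute A + A by enumerating all 36 pairs.
A + A = {-16, -11, -9, -7, -6, -5, -4, -2, 0, 2, 4, 6, 7, 12, 14, 16, 18, 30}, so |A + A| = 18.
K = |A + A| / |A| = 18/6 = 3/1 ≈ 3.0000.
Reference: AP of size 6 gives K = 11/6 ≈ 1.8333; a fully generic set of size 6 gives K ≈ 3.5000.

|A| = 6, |A + A| = 18, K = 18/6 = 3/1.


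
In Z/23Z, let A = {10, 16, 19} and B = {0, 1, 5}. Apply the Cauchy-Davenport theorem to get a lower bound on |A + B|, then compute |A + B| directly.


Cauchy-Davenport: |A + B| ≥ min(p, |A| + |B| - 1) for A, B nonempty in Z/pZ.
|A| = 3, |B| = 3, p = 23.
CD lower bound = min(23, 3 + 3 - 1) = min(23, 5) = 5.
Compute A + B mod 23 directly:
a = 10: 10+0=10, 10+1=11, 10+5=15
a = 16: 16+0=16, 16+1=17, 16+5=21
a = 19: 19+0=19, 19+1=20, 19+5=1
A + B = {1, 10, 11, 15, 16, 17, 19, 20, 21}, so |A + B| = 9.
Verify: 9 ≥ 5? Yes ✓.

CD lower bound = 5, actual |A + B| = 9.


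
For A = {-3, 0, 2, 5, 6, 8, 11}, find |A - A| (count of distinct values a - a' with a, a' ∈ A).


A - A = {a - a' : a, a' ∈ A}; |A| = 7.
Bounds: 2|A|-1 ≤ |A - A| ≤ |A|² - |A| + 1, i.e. 13 ≤ |A - A| ≤ 43.
Note: 0 ∈ A - A always (from a - a). The set is symmetric: if d ∈ A - A then -d ∈ A - A.
Enumerate nonzero differences d = a - a' with a > a' (then include -d):
Positive differences: {1, 2, 3, 4, 5, 6, 8, 9, 11, 14}
Full difference set: {0} ∪ (positive diffs) ∪ (negative diffs).
|A - A| = 1 + 2·10 = 21 (matches direct enumeration: 21).

|A - A| = 21


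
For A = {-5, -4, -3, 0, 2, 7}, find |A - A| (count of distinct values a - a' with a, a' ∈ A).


A - A = {a - a' : a, a' ∈ A}; |A| = 6.
Bounds: 2|A|-1 ≤ |A - A| ≤ |A|² - |A| + 1, i.e. 11 ≤ |A - A| ≤ 31.
Note: 0 ∈ A - A always (from a - a). The set is symmetric: if d ∈ A - A then -d ∈ A - A.
Enumerate nonzero differences d = a - a' with a > a' (then include -d):
Positive differences: {1, 2, 3, 4, 5, 6, 7, 10, 11, 12}
Full difference set: {0} ∪ (positive diffs) ∪ (negative diffs).
|A - A| = 1 + 2·10 = 21 (matches direct enumeration: 21).

|A - A| = 21


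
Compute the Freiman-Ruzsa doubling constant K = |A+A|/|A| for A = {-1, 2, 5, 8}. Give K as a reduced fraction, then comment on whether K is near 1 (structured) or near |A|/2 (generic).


|A| = 4.
Compute A + A by enumerating all 16 pairs.
A + A = {-2, 1, 4, 7, 10, 13, 16}, so |A + A| = 7.
K = |A + A| / |A| = 7/4 (already in lowest terms) ≈ 1.7500.
Reference: AP of size 4 gives K = 7/4 ≈ 1.7500; a fully generic set of size 4 gives K ≈ 2.5000.

|A| = 4, |A + A| = 7, K = 7/4.


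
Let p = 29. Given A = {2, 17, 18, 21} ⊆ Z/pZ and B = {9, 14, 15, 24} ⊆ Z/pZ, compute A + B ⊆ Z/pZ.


Work in Z/29Z: reduce every sum a + b modulo 29.
Enumerate all 16 pairs:
a = 2: 2+9=11, 2+14=16, 2+15=17, 2+24=26
a = 17: 17+9=26, 17+14=2, 17+15=3, 17+24=12
a = 18: 18+9=27, 18+14=3, 18+15=4, 18+24=13
a = 21: 21+9=1, 21+14=6, 21+15=7, 21+24=16
Distinct residues collected: {1, 2, 3, 4, 6, 7, 11, 12, 13, 16, 17, 26, 27}
|A + B| = 13 (out of 29 total residues).

A + B = {1, 2, 3, 4, 6, 7, 11, 12, 13, 16, 17, 26, 27}


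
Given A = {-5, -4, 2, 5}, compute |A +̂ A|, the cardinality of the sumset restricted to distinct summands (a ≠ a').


Restricted sumset: A +̂ A = {a + a' : a ∈ A, a' ∈ A, a ≠ a'}.
Equivalently, take A + A and drop any sum 2a that is achievable ONLY as a + a for a ∈ A (i.e. sums representable only with equal summands).
Enumerate pairs (a, a') with a < a' (symmetric, so each unordered pair gives one sum; this covers all a ≠ a'):
  -5 + -4 = -9
  -5 + 2 = -3
  -5 + 5 = 0
  -4 + 2 = -2
  -4 + 5 = 1
  2 + 5 = 7
Collected distinct sums: {-9, -3, -2, 0, 1, 7}
|A +̂ A| = 6
(Reference bound: |A +̂ A| ≥ 2|A| - 3 for |A| ≥ 2, with |A| = 4 giving ≥ 5.)

|A +̂ A| = 6


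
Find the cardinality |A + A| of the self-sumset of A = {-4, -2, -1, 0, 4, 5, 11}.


A + A = {a + a' : a, a' ∈ A}; |A| = 7.
General bounds: 2|A| - 1 ≤ |A + A| ≤ |A|(|A|+1)/2, i.e. 13 ≤ |A + A| ≤ 28.
Lower bound 2|A|-1 is attained iff A is an arithmetic progression.
Enumerate sums a + a' for a ≤ a' (symmetric, so this suffices):
a = -4: -4+-4=-8, -4+-2=-6, -4+-1=-5, -4+0=-4, -4+4=0, -4+5=1, -4+11=7
a = -2: -2+-2=-4, -2+-1=-3, -2+0=-2, -2+4=2, -2+5=3, -2+11=9
a = -1: -1+-1=-2, -1+0=-1, -1+4=3, -1+5=4, -1+11=10
a = 0: 0+0=0, 0+4=4, 0+5=5, 0+11=11
a = 4: 4+4=8, 4+5=9, 4+11=15
a = 5: 5+5=10, 5+11=16
a = 11: 11+11=22
Distinct sums: {-8, -6, -5, -4, -3, -2, -1, 0, 1, 2, 3, 4, 5, 7, 8, 9, 10, 11, 15, 16, 22}
|A + A| = 21

|A + A| = 21


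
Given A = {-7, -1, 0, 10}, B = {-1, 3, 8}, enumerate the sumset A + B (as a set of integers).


A + B = {a + b : a ∈ A, b ∈ B}.
Enumerate all |A|·|B| = 4·3 = 12 pairs (a, b) and collect distinct sums.
a = -7: -7+-1=-8, -7+3=-4, -7+8=1
a = -1: -1+-1=-2, -1+3=2, -1+8=7
a = 0: 0+-1=-1, 0+3=3, 0+8=8
a = 10: 10+-1=9, 10+3=13, 10+8=18
Collecting distinct sums: A + B = {-8, -4, -2, -1, 1, 2, 3, 7, 8, 9, 13, 18}
|A + B| = 12

A + B = {-8, -4, -2, -1, 1, 2, 3, 7, 8, 9, 13, 18}


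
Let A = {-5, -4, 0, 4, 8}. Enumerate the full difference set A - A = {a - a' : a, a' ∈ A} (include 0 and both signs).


A - A = {a - a' : a, a' ∈ A}.
Compute a - a' for each ordered pair (a, a'):
a = -5: -5--5=0, -5--4=-1, -5-0=-5, -5-4=-9, -5-8=-13
a = -4: -4--5=1, -4--4=0, -4-0=-4, -4-4=-8, -4-8=-12
a = 0: 0--5=5, 0--4=4, 0-0=0, 0-4=-4, 0-8=-8
a = 4: 4--5=9, 4--4=8, 4-0=4, 4-4=0, 4-8=-4
a = 8: 8--5=13, 8--4=12, 8-0=8, 8-4=4, 8-8=0
Collecting distinct values (and noting 0 appears from a-a):
A - A = {-13, -12, -9, -8, -5, -4, -1, 0, 1, 4, 5, 8, 9, 12, 13}
|A - A| = 15

A - A = {-13, -12, -9, -8, -5, -4, -1, 0, 1, 4, 5, 8, 9, 12, 13}


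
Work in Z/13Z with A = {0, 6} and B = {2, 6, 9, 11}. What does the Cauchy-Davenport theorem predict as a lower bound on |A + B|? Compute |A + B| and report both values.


Cauchy-Davenport: |A + B| ≥ min(p, |A| + |B| - 1) for A, B nonempty in Z/pZ.
|A| = 2, |B| = 4, p = 13.
CD lower bound = min(13, 2 + 4 - 1) = min(13, 5) = 5.
Compute A + B mod 13 directly:
a = 0: 0+2=2, 0+6=6, 0+9=9, 0+11=11
a = 6: 6+2=8, 6+6=12, 6+9=2, 6+11=4
A + B = {2, 4, 6, 8, 9, 11, 12}, so |A + B| = 7.
Verify: 7 ≥ 5? Yes ✓.

CD lower bound = 5, actual |A + B| = 7.


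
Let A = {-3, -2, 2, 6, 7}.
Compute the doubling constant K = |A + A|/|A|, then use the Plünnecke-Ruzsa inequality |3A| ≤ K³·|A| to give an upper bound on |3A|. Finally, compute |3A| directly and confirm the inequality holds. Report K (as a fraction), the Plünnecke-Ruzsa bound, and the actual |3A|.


|A| = 5.
Step 1: Compute A + A by enumerating all 25 pairs.
A + A = {-6, -5, -4, -1, 0, 3, 4, 5, 8, 9, 12, 13, 14}, so |A + A| = 13.
Step 2: Doubling constant K = |A + A|/|A| = 13/5 = 13/5 ≈ 2.6000.
Step 3: Plünnecke-Ruzsa gives |3A| ≤ K³·|A| = (2.6000)³ · 5 ≈ 87.8800.
Step 4: Compute 3A = A + A + A directly by enumerating all triples (a,b,c) ∈ A³; |3A| = 25.
Step 5: Check 25 ≤ 87.8800? Yes ✓.

K = 13/5, Plünnecke-Ruzsa bound K³|A| ≈ 87.8800, |3A| = 25, inequality holds.


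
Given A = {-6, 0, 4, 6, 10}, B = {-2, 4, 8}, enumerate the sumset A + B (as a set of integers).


A + B = {a + b : a ∈ A, b ∈ B}.
Enumerate all |A|·|B| = 5·3 = 15 pairs (a, b) and collect distinct sums.
a = -6: -6+-2=-8, -6+4=-2, -6+8=2
a = 0: 0+-2=-2, 0+4=4, 0+8=8
a = 4: 4+-2=2, 4+4=8, 4+8=12
a = 6: 6+-2=4, 6+4=10, 6+8=14
a = 10: 10+-2=8, 10+4=14, 10+8=18
Collecting distinct sums: A + B = {-8, -2, 2, 4, 8, 10, 12, 14, 18}
|A + B| = 9

A + B = {-8, -2, 2, 4, 8, 10, 12, 14, 18}


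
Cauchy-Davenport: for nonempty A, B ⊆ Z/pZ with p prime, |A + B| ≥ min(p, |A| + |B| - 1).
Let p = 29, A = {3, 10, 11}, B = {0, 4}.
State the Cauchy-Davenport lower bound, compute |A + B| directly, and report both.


Cauchy-Davenport: |A + B| ≥ min(p, |A| + |B| - 1) for A, B nonempty in Z/pZ.
|A| = 3, |B| = 2, p = 29.
CD lower bound = min(29, 3 + 2 - 1) = min(29, 4) = 4.
Compute A + B mod 29 directly:
a = 3: 3+0=3, 3+4=7
a = 10: 10+0=10, 10+4=14
a = 11: 11+0=11, 11+4=15
A + B = {3, 7, 10, 11, 14, 15}, so |A + B| = 6.
Verify: 6 ≥ 4? Yes ✓.

CD lower bound = 4, actual |A + B| = 6.


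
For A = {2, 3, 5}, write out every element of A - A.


A - A = {a - a' : a, a' ∈ A}.
Compute a - a' for each ordered pair (a, a'):
a = 2: 2-2=0, 2-3=-1, 2-5=-3
a = 3: 3-2=1, 3-3=0, 3-5=-2
a = 5: 5-2=3, 5-3=2, 5-5=0
Collecting distinct values (and noting 0 appears from a-a):
A - A = {-3, -2, -1, 0, 1, 2, 3}
|A - A| = 7

A - A = {-3, -2, -1, 0, 1, 2, 3}


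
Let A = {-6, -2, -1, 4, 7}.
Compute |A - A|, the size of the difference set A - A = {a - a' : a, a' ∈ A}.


A - A = {a - a' : a, a' ∈ A}; |A| = 5.
Bounds: 2|A|-1 ≤ |A - A| ≤ |A|² - |A| + 1, i.e. 9 ≤ |A - A| ≤ 21.
Note: 0 ∈ A - A always (from a - a). The set is symmetric: if d ∈ A - A then -d ∈ A - A.
Enumerate nonzero differences d = a - a' with a > a' (then include -d):
Positive differences: {1, 3, 4, 5, 6, 8, 9, 10, 13}
Full difference set: {0} ∪ (positive diffs) ∪ (negative diffs).
|A - A| = 1 + 2·9 = 19 (matches direct enumeration: 19).

|A - A| = 19


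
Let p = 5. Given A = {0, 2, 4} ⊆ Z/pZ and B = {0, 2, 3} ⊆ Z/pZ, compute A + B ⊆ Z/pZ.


Work in Z/5Z: reduce every sum a + b modulo 5.
Enumerate all 9 pairs:
a = 0: 0+0=0, 0+2=2, 0+3=3
a = 2: 2+0=2, 2+2=4, 2+3=0
a = 4: 4+0=4, 4+2=1, 4+3=2
Distinct residues collected: {0, 1, 2, 3, 4}
|A + B| = 5 (out of 5 total residues).

A + B = {0, 1, 2, 3, 4}


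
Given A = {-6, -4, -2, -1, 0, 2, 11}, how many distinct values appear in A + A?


A + A = {a + a' : a, a' ∈ A}; |A| = 7.
General bounds: 2|A| - 1 ≤ |A + A| ≤ |A|(|A|+1)/2, i.e. 13 ≤ |A + A| ≤ 28.
Lower bound 2|A|-1 is attained iff A is an arithmetic progression.
Enumerate sums a + a' for a ≤ a' (symmetric, so this suffices):
a = -6: -6+-6=-12, -6+-4=-10, -6+-2=-8, -6+-1=-7, -6+0=-6, -6+2=-4, -6+11=5
a = -4: -4+-4=-8, -4+-2=-6, -4+-1=-5, -4+0=-4, -4+2=-2, -4+11=7
a = -2: -2+-2=-4, -2+-1=-3, -2+0=-2, -2+2=0, -2+11=9
a = -1: -1+-1=-2, -1+0=-1, -1+2=1, -1+11=10
a = 0: 0+0=0, 0+2=2, 0+11=11
a = 2: 2+2=4, 2+11=13
a = 11: 11+11=22
Distinct sums: {-12, -10, -8, -7, -6, -5, -4, -3, -2, -1, 0, 1, 2, 4, 5, 7, 9, 10, 11, 13, 22}
|A + A| = 21

|A + A| = 21


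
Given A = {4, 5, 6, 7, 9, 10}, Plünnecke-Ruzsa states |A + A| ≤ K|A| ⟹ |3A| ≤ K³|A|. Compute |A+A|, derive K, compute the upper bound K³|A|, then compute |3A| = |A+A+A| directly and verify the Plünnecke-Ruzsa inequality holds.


|A| = 6.
Step 1: Compute A + A by enumerating all 36 pairs.
A + A = {8, 9, 10, 11, 12, 13, 14, 15, 16, 17, 18, 19, 20}, so |A + A| = 13.
Step 2: Doubling constant K = |A + A|/|A| = 13/6 = 13/6 ≈ 2.1667.
Step 3: Plünnecke-Ruzsa gives |3A| ≤ K³·|A| = (2.1667)³ · 6 ≈ 61.0278.
Step 4: Compute 3A = A + A + A directly by enumerating all triples (a,b,c) ∈ A³; |3A| = 19.
Step 5: Check 19 ≤ 61.0278? Yes ✓.

K = 13/6, Plünnecke-Ruzsa bound K³|A| ≈ 61.0278, |3A| = 19, inequality holds.


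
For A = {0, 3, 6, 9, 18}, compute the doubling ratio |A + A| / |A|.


|A| = 5.
Compute A + A by enumerating all 25 pairs.
A + A = {0, 3, 6, 9, 12, 15, 18, 21, 24, 27, 36}, so |A + A| = 11.
K = |A + A| / |A| = 11/5 (already in lowest terms) ≈ 2.2000.
Reference: AP of size 5 gives K = 9/5 ≈ 1.8000; a fully generic set of size 5 gives K ≈ 3.0000.

|A| = 5, |A + A| = 11, K = 11/5.


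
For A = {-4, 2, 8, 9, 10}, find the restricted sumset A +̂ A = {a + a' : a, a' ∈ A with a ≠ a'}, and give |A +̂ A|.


Restricted sumset: A +̂ A = {a + a' : a ∈ A, a' ∈ A, a ≠ a'}.
Equivalently, take A + A and drop any sum 2a that is achievable ONLY as a + a for a ∈ A (i.e. sums representable only with equal summands).
Enumerate pairs (a, a') with a < a' (symmetric, so each unordered pair gives one sum; this covers all a ≠ a'):
  -4 + 2 = -2
  -4 + 8 = 4
  -4 + 9 = 5
  -4 + 10 = 6
  2 + 8 = 10
  2 + 9 = 11
  2 + 10 = 12
  8 + 9 = 17
  8 + 10 = 18
  9 + 10 = 19
Collected distinct sums: {-2, 4, 5, 6, 10, 11, 12, 17, 18, 19}
|A +̂ A| = 10
(Reference bound: |A +̂ A| ≥ 2|A| - 3 for |A| ≥ 2, with |A| = 5 giving ≥ 7.)

|A +̂ A| = 10


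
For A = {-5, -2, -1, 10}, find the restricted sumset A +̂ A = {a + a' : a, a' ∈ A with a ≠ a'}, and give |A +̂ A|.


Restricted sumset: A +̂ A = {a + a' : a ∈ A, a' ∈ A, a ≠ a'}.
Equivalently, take A + A and drop any sum 2a that is achievable ONLY as a + a for a ∈ A (i.e. sums representable only with equal summands).
Enumerate pairs (a, a') with a < a' (symmetric, so each unordered pair gives one sum; this covers all a ≠ a'):
  -5 + -2 = -7
  -5 + -1 = -6
  -5 + 10 = 5
  -2 + -1 = -3
  -2 + 10 = 8
  -1 + 10 = 9
Collected distinct sums: {-7, -6, -3, 5, 8, 9}
|A +̂ A| = 6
(Reference bound: |A +̂ A| ≥ 2|A| - 3 for |A| ≥ 2, with |A| = 4 giving ≥ 5.)

|A +̂ A| = 6


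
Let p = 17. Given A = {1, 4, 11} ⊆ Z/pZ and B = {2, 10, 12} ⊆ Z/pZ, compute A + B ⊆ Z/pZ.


Work in Z/17Z: reduce every sum a + b modulo 17.
Enumerate all 9 pairs:
a = 1: 1+2=3, 1+10=11, 1+12=13
a = 4: 4+2=6, 4+10=14, 4+12=16
a = 11: 11+2=13, 11+10=4, 11+12=6
Distinct residues collected: {3, 4, 6, 11, 13, 14, 16}
|A + B| = 7 (out of 17 total residues).

A + B = {3, 4, 6, 11, 13, 14, 16}


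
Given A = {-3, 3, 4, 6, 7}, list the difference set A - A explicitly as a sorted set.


A - A = {a - a' : a, a' ∈ A}.
Compute a - a' for each ordered pair (a, a'):
a = -3: -3--3=0, -3-3=-6, -3-4=-7, -3-6=-9, -3-7=-10
a = 3: 3--3=6, 3-3=0, 3-4=-1, 3-6=-3, 3-7=-4
a = 4: 4--3=7, 4-3=1, 4-4=0, 4-6=-2, 4-7=-3
a = 6: 6--3=9, 6-3=3, 6-4=2, 6-6=0, 6-7=-1
a = 7: 7--3=10, 7-3=4, 7-4=3, 7-6=1, 7-7=0
Collecting distinct values (and noting 0 appears from a-a):
A - A = {-10, -9, -7, -6, -4, -3, -2, -1, 0, 1, 2, 3, 4, 6, 7, 9, 10}
|A - A| = 17

A - A = {-10, -9, -7, -6, -4, -3, -2, -1, 0, 1, 2, 3, 4, 6, 7, 9, 10}


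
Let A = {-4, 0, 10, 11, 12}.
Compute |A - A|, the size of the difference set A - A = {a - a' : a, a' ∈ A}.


A - A = {a - a' : a, a' ∈ A}; |A| = 5.
Bounds: 2|A|-1 ≤ |A - A| ≤ |A|² - |A| + 1, i.e. 9 ≤ |A - A| ≤ 21.
Note: 0 ∈ A - A always (from a - a). The set is symmetric: if d ∈ A - A then -d ∈ A - A.
Enumerate nonzero differences d = a - a' with a > a' (then include -d):
Positive differences: {1, 2, 4, 10, 11, 12, 14, 15, 16}
Full difference set: {0} ∪ (positive diffs) ∪ (negative diffs).
|A - A| = 1 + 2·9 = 19 (matches direct enumeration: 19).

|A - A| = 19


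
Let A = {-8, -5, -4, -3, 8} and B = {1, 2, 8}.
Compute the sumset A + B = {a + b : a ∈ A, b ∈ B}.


A + B = {a + b : a ∈ A, b ∈ B}.
Enumerate all |A|·|B| = 5·3 = 15 pairs (a, b) and collect distinct sums.
a = -8: -8+1=-7, -8+2=-6, -8+8=0
a = -5: -5+1=-4, -5+2=-3, -5+8=3
a = -4: -4+1=-3, -4+2=-2, -4+8=4
a = -3: -3+1=-2, -3+2=-1, -3+8=5
a = 8: 8+1=9, 8+2=10, 8+8=16
Collecting distinct sums: A + B = {-7, -6, -4, -3, -2, -1, 0, 3, 4, 5, 9, 10, 16}
|A + B| = 13

A + B = {-7, -6, -4, -3, -2, -1, 0, 3, 4, 5, 9, 10, 16}


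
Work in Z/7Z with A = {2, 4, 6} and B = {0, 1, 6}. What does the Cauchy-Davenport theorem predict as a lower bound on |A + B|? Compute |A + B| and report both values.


Cauchy-Davenport: |A + B| ≥ min(p, |A| + |B| - 1) for A, B nonempty in Z/pZ.
|A| = 3, |B| = 3, p = 7.
CD lower bound = min(7, 3 + 3 - 1) = min(7, 5) = 5.
Compute A + B mod 7 directly:
a = 2: 2+0=2, 2+1=3, 2+6=1
a = 4: 4+0=4, 4+1=5, 4+6=3
a = 6: 6+0=6, 6+1=0, 6+6=5
A + B = {0, 1, 2, 3, 4, 5, 6}, so |A + B| = 7.
Verify: 7 ≥ 5? Yes ✓.

CD lower bound = 5, actual |A + B| = 7.


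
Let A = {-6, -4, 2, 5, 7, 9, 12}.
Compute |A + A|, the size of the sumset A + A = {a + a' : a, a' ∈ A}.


A + A = {a + a' : a, a' ∈ A}; |A| = 7.
General bounds: 2|A| - 1 ≤ |A + A| ≤ |A|(|A|+1)/2, i.e. 13 ≤ |A + A| ≤ 28.
Lower bound 2|A|-1 is attained iff A is an arithmetic progression.
Enumerate sums a + a' for a ≤ a' (symmetric, so this suffices):
a = -6: -6+-6=-12, -6+-4=-10, -6+2=-4, -6+5=-1, -6+7=1, -6+9=3, -6+12=6
a = -4: -4+-4=-8, -4+2=-2, -4+5=1, -4+7=3, -4+9=5, -4+12=8
a = 2: 2+2=4, 2+5=7, 2+7=9, 2+9=11, 2+12=14
a = 5: 5+5=10, 5+7=12, 5+9=14, 5+12=17
a = 7: 7+7=14, 7+9=16, 7+12=19
a = 9: 9+9=18, 9+12=21
a = 12: 12+12=24
Distinct sums: {-12, -10, -8, -4, -2, -1, 1, 3, 4, 5, 6, 7, 8, 9, 10, 11, 12, 14, 16, 17, 18, 19, 21, 24}
|A + A| = 24

|A + A| = 24


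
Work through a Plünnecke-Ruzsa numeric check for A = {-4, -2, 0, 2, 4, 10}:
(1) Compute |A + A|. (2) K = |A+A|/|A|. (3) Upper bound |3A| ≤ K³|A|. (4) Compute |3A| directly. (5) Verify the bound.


|A| = 6.
Step 1: Compute A + A by enumerating all 36 pairs.
A + A = {-8, -6, -4, -2, 0, 2, 4, 6, 8, 10, 12, 14, 20}, so |A + A| = 13.
Step 2: Doubling constant K = |A + A|/|A| = 13/6 = 13/6 ≈ 2.1667.
Step 3: Plünnecke-Ruzsa gives |3A| ≤ K³·|A| = (2.1667)³ · 6 ≈ 61.0278.
Step 4: Compute 3A = A + A + A directly by enumerating all triples (a,b,c) ∈ A³; |3A| = 20.
Step 5: Check 20 ≤ 61.0278? Yes ✓.

K = 13/6, Plünnecke-Ruzsa bound K³|A| ≈ 61.0278, |3A| = 20, inequality holds.


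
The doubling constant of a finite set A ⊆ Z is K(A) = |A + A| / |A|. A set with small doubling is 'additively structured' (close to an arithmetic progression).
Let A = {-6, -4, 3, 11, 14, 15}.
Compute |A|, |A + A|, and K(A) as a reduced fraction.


|A| = 6.
Compute A + A by enumerating all 36 pairs.
A + A = {-12, -10, -8, -3, -1, 5, 6, 7, 8, 9, 10, 11, 14, 17, 18, 22, 25, 26, 28, 29, 30}, so |A + A| = 21.
K = |A + A| / |A| = 21/6 = 7/2 ≈ 3.5000.
Reference: AP of size 6 gives K = 11/6 ≈ 1.8333; a fully generic set of size 6 gives K ≈ 3.5000.

|A| = 6, |A + A| = 21, K = 21/6 = 7/2.


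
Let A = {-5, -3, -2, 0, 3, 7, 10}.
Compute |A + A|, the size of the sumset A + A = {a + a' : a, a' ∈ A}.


A + A = {a + a' : a, a' ∈ A}; |A| = 7.
General bounds: 2|A| - 1 ≤ |A + A| ≤ |A|(|A|+1)/2, i.e. 13 ≤ |A + A| ≤ 28.
Lower bound 2|A|-1 is attained iff A is an arithmetic progression.
Enumerate sums a + a' for a ≤ a' (symmetric, so this suffices):
a = -5: -5+-5=-10, -5+-3=-8, -5+-2=-7, -5+0=-5, -5+3=-2, -5+7=2, -5+10=5
a = -3: -3+-3=-6, -3+-2=-5, -3+0=-3, -3+3=0, -3+7=4, -3+10=7
a = -2: -2+-2=-4, -2+0=-2, -2+3=1, -2+7=5, -2+10=8
a = 0: 0+0=0, 0+3=3, 0+7=7, 0+10=10
a = 3: 3+3=6, 3+7=10, 3+10=13
a = 7: 7+7=14, 7+10=17
a = 10: 10+10=20
Distinct sums: {-10, -8, -7, -6, -5, -4, -3, -2, 0, 1, 2, 3, 4, 5, 6, 7, 8, 10, 13, 14, 17, 20}
|A + A| = 22

|A + A| = 22


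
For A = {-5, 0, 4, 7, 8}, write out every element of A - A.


A - A = {a - a' : a, a' ∈ A}.
Compute a - a' for each ordered pair (a, a'):
a = -5: -5--5=0, -5-0=-5, -5-4=-9, -5-7=-12, -5-8=-13
a = 0: 0--5=5, 0-0=0, 0-4=-4, 0-7=-7, 0-8=-8
a = 4: 4--5=9, 4-0=4, 4-4=0, 4-7=-3, 4-8=-4
a = 7: 7--5=12, 7-0=7, 7-4=3, 7-7=0, 7-8=-1
a = 8: 8--5=13, 8-0=8, 8-4=4, 8-7=1, 8-8=0
Collecting distinct values (and noting 0 appears from a-a):
A - A = {-13, -12, -9, -8, -7, -5, -4, -3, -1, 0, 1, 3, 4, 5, 7, 8, 9, 12, 13}
|A - A| = 19

A - A = {-13, -12, -9, -8, -7, -5, -4, -3, -1, 0, 1, 3, 4, 5, 7, 8, 9, 12, 13}


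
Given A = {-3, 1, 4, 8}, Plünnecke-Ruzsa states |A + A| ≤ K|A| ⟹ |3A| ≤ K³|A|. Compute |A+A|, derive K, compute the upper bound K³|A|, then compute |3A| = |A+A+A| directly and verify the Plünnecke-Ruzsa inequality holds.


|A| = 4.
Step 1: Compute A + A by enumerating all 16 pairs.
A + A = {-6, -2, 1, 2, 5, 8, 9, 12, 16}, so |A + A| = 9.
Step 2: Doubling constant K = |A + A|/|A| = 9/4 = 9/4 ≈ 2.2500.
Step 3: Plünnecke-Ruzsa gives |3A| ≤ K³·|A| = (2.2500)³ · 4 ≈ 45.5625.
Step 4: Compute 3A = A + A + A directly by enumerating all triples (a,b,c) ∈ A³; |3A| = 16.
Step 5: Check 16 ≤ 45.5625? Yes ✓.

K = 9/4, Plünnecke-Ruzsa bound K³|A| ≈ 45.5625, |3A| = 16, inequality holds.


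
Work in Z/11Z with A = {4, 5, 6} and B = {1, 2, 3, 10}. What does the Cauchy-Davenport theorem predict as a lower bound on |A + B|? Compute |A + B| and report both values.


Cauchy-Davenport: |A + B| ≥ min(p, |A| + |B| - 1) for A, B nonempty in Z/pZ.
|A| = 3, |B| = 4, p = 11.
CD lower bound = min(11, 3 + 4 - 1) = min(11, 6) = 6.
Compute A + B mod 11 directly:
a = 4: 4+1=5, 4+2=6, 4+3=7, 4+10=3
a = 5: 5+1=6, 5+2=7, 5+3=8, 5+10=4
a = 6: 6+1=7, 6+2=8, 6+3=9, 6+10=5
A + B = {3, 4, 5, 6, 7, 8, 9}, so |A + B| = 7.
Verify: 7 ≥ 6? Yes ✓.

CD lower bound = 6, actual |A + B| = 7.


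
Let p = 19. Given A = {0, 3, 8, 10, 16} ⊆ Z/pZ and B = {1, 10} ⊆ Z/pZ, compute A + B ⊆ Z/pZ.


Work in Z/19Z: reduce every sum a + b modulo 19.
Enumerate all 10 pairs:
a = 0: 0+1=1, 0+10=10
a = 3: 3+1=4, 3+10=13
a = 8: 8+1=9, 8+10=18
a = 10: 10+1=11, 10+10=1
a = 16: 16+1=17, 16+10=7
Distinct residues collected: {1, 4, 7, 9, 10, 11, 13, 17, 18}
|A + B| = 9 (out of 19 total residues).

A + B = {1, 4, 7, 9, 10, 11, 13, 17, 18}


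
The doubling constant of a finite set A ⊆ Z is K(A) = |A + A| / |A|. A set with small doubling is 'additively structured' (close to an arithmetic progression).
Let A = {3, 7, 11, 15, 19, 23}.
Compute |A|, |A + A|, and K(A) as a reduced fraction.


|A| = 6.
Compute A + A by enumerating all 36 pairs.
A + A = {6, 10, 14, 18, 22, 26, 30, 34, 38, 42, 46}, so |A + A| = 11.
K = |A + A| / |A| = 11/6 (already in lowest terms) ≈ 1.8333.
Reference: AP of size 6 gives K = 11/6 ≈ 1.8333; a fully generic set of size 6 gives K ≈ 3.5000.

|A| = 6, |A + A| = 11, K = 11/6.


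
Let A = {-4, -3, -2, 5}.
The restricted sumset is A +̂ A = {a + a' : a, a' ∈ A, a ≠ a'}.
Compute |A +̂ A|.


Restricted sumset: A +̂ A = {a + a' : a ∈ A, a' ∈ A, a ≠ a'}.
Equivalently, take A + A and drop any sum 2a that is achievable ONLY as a + a for a ∈ A (i.e. sums representable only with equal summands).
Enumerate pairs (a, a') with a < a' (symmetric, so each unordered pair gives one sum; this covers all a ≠ a'):
  -4 + -3 = -7
  -4 + -2 = -6
  -4 + 5 = 1
  -3 + -2 = -5
  -3 + 5 = 2
  -2 + 5 = 3
Collected distinct sums: {-7, -6, -5, 1, 2, 3}
|A +̂ A| = 6
(Reference bound: |A +̂ A| ≥ 2|A| - 3 for |A| ≥ 2, with |A| = 4 giving ≥ 5.)

|A +̂ A| = 6


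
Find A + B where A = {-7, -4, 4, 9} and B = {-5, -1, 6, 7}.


A + B = {a + b : a ∈ A, b ∈ B}.
Enumerate all |A|·|B| = 4·4 = 16 pairs (a, b) and collect distinct sums.
a = -7: -7+-5=-12, -7+-1=-8, -7+6=-1, -7+7=0
a = -4: -4+-5=-9, -4+-1=-5, -4+6=2, -4+7=3
a = 4: 4+-5=-1, 4+-1=3, 4+6=10, 4+7=11
a = 9: 9+-5=4, 9+-1=8, 9+6=15, 9+7=16
Collecting distinct sums: A + B = {-12, -9, -8, -5, -1, 0, 2, 3, 4, 8, 10, 11, 15, 16}
|A + B| = 14

A + B = {-12, -9, -8, -5, -1, 0, 2, 3, 4, 8, 10, 11, 15, 16}


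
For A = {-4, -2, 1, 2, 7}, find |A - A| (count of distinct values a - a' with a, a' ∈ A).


A - A = {a - a' : a, a' ∈ A}; |A| = 5.
Bounds: 2|A|-1 ≤ |A - A| ≤ |A|² - |A| + 1, i.e. 9 ≤ |A - A| ≤ 21.
Note: 0 ∈ A - A always (from a - a). The set is symmetric: if d ∈ A - A then -d ∈ A - A.
Enumerate nonzero differences d = a - a' with a > a' (then include -d):
Positive differences: {1, 2, 3, 4, 5, 6, 9, 11}
Full difference set: {0} ∪ (positive diffs) ∪ (negative diffs).
|A - A| = 1 + 2·8 = 17 (matches direct enumeration: 17).

|A - A| = 17


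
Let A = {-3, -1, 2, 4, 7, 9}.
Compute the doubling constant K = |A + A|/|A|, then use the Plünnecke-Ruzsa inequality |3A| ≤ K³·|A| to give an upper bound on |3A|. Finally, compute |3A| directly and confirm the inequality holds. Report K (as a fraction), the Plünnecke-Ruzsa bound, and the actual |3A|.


|A| = 6.
Step 1: Compute A + A by enumerating all 36 pairs.
A + A = {-6, -4, -2, -1, 1, 3, 4, 6, 8, 9, 11, 13, 14, 16, 18}, so |A + A| = 15.
Step 2: Doubling constant K = |A + A|/|A| = 15/6 = 15/6 ≈ 2.5000.
Step 3: Plünnecke-Ruzsa gives |3A| ≤ K³·|A| = (2.5000)³ · 6 ≈ 93.7500.
Step 4: Compute 3A = A + A + A directly by enumerating all triples (a,b,c) ∈ A³; |3A| = 28.
Step 5: Check 28 ≤ 93.7500? Yes ✓.

K = 15/6, Plünnecke-Ruzsa bound K³|A| ≈ 93.7500, |3A| = 28, inequality holds.


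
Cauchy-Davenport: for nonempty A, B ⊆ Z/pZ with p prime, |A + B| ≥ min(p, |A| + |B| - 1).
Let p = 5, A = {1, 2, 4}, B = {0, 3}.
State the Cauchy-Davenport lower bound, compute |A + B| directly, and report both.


Cauchy-Davenport: |A + B| ≥ min(p, |A| + |B| - 1) for A, B nonempty in Z/pZ.
|A| = 3, |B| = 2, p = 5.
CD lower bound = min(5, 3 + 2 - 1) = min(5, 4) = 4.
Compute A + B mod 5 directly:
a = 1: 1+0=1, 1+3=4
a = 2: 2+0=2, 2+3=0
a = 4: 4+0=4, 4+3=2
A + B = {0, 1, 2, 4}, so |A + B| = 4.
Verify: 4 ≥ 4? Yes ✓.

CD lower bound = 4, actual |A + B| = 4.


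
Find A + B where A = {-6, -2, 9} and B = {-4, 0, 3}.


A + B = {a + b : a ∈ A, b ∈ B}.
Enumerate all |A|·|B| = 3·3 = 9 pairs (a, b) and collect distinct sums.
a = -6: -6+-4=-10, -6+0=-6, -6+3=-3
a = -2: -2+-4=-6, -2+0=-2, -2+3=1
a = 9: 9+-4=5, 9+0=9, 9+3=12
Collecting distinct sums: A + B = {-10, -6, -3, -2, 1, 5, 9, 12}
|A + B| = 8

A + B = {-10, -6, -3, -2, 1, 5, 9, 12}


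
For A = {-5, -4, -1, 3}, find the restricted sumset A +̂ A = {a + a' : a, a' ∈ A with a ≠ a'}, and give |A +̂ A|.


Restricted sumset: A +̂ A = {a + a' : a ∈ A, a' ∈ A, a ≠ a'}.
Equivalently, take A + A and drop any sum 2a that is achievable ONLY as a + a for a ∈ A (i.e. sums representable only with equal summands).
Enumerate pairs (a, a') with a < a' (symmetric, so each unordered pair gives one sum; this covers all a ≠ a'):
  -5 + -4 = -9
  -5 + -1 = -6
  -5 + 3 = -2
  -4 + -1 = -5
  -4 + 3 = -1
  -1 + 3 = 2
Collected distinct sums: {-9, -6, -5, -2, -1, 2}
|A +̂ A| = 6
(Reference bound: |A +̂ A| ≥ 2|A| - 3 for |A| ≥ 2, with |A| = 4 giving ≥ 5.)

|A +̂ A| = 6


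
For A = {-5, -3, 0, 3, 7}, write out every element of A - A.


A - A = {a - a' : a, a' ∈ A}.
Compute a - a' for each ordered pair (a, a'):
a = -5: -5--5=0, -5--3=-2, -5-0=-5, -5-3=-8, -5-7=-12
a = -3: -3--5=2, -3--3=0, -3-0=-3, -3-3=-6, -3-7=-10
a = 0: 0--5=5, 0--3=3, 0-0=0, 0-3=-3, 0-7=-7
a = 3: 3--5=8, 3--3=6, 3-0=3, 3-3=0, 3-7=-4
a = 7: 7--5=12, 7--3=10, 7-0=7, 7-3=4, 7-7=0
Collecting distinct values (and noting 0 appears from a-a):
A - A = {-12, -10, -8, -7, -6, -5, -4, -3, -2, 0, 2, 3, 4, 5, 6, 7, 8, 10, 12}
|A - A| = 19

A - A = {-12, -10, -8, -7, -6, -5, -4, -3, -2, 0, 2, 3, 4, 5, 6, 7, 8, 10, 12}


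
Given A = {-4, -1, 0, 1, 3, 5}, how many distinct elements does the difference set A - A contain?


A - A = {a - a' : a, a' ∈ A}; |A| = 6.
Bounds: 2|A|-1 ≤ |A - A| ≤ |A|² - |A| + 1, i.e. 11 ≤ |A - A| ≤ 31.
Note: 0 ∈ A - A always (from a - a). The set is symmetric: if d ∈ A - A then -d ∈ A - A.
Enumerate nonzero differences d = a - a' with a > a' (then include -d):
Positive differences: {1, 2, 3, 4, 5, 6, 7, 9}
Full difference set: {0} ∪ (positive diffs) ∪ (negative diffs).
|A - A| = 1 + 2·8 = 17 (matches direct enumeration: 17).

|A - A| = 17


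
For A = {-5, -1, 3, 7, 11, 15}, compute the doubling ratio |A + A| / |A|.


|A| = 6.
Compute A + A by enumerating all 36 pairs.
A + A = {-10, -6, -2, 2, 6, 10, 14, 18, 22, 26, 30}, so |A + A| = 11.
K = |A + A| / |A| = 11/6 (already in lowest terms) ≈ 1.8333.
Reference: AP of size 6 gives K = 11/6 ≈ 1.8333; a fully generic set of size 6 gives K ≈ 3.5000.

|A| = 6, |A + A| = 11, K = 11/6.


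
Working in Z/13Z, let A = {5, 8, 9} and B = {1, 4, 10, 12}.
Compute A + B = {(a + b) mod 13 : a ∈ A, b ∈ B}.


Work in Z/13Z: reduce every sum a + b modulo 13.
Enumerate all 12 pairs:
a = 5: 5+1=6, 5+4=9, 5+10=2, 5+12=4
a = 8: 8+1=9, 8+4=12, 8+10=5, 8+12=7
a = 9: 9+1=10, 9+4=0, 9+10=6, 9+12=8
Distinct residues collected: {0, 2, 4, 5, 6, 7, 8, 9, 10, 12}
|A + B| = 10 (out of 13 total residues).

A + B = {0, 2, 4, 5, 6, 7, 8, 9, 10, 12}


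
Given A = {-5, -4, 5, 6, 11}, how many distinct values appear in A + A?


A + A = {a + a' : a, a' ∈ A}; |A| = 5.
General bounds: 2|A| - 1 ≤ |A + A| ≤ |A|(|A|+1)/2, i.e. 9 ≤ |A + A| ≤ 15.
Lower bound 2|A|-1 is attained iff A is an arithmetic progression.
Enumerate sums a + a' for a ≤ a' (symmetric, so this suffices):
a = -5: -5+-5=-10, -5+-4=-9, -5+5=0, -5+6=1, -5+11=6
a = -4: -4+-4=-8, -4+5=1, -4+6=2, -4+11=7
a = 5: 5+5=10, 5+6=11, 5+11=16
a = 6: 6+6=12, 6+11=17
a = 11: 11+11=22
Distinct sums: {-10, -9, -8, 0, 1, 2, 6, 7, 10, 11, 12, 16, 17, 22}
|A + A| = 14

|A + A| = 14


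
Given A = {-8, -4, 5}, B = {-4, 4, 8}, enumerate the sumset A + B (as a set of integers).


A + B = {a + b : a ∈ A, b ∈ B}.
Enumerate all |A|·|B| = 3·3 = 9 pairs (a, b) and collect distinct sums.
a = -8: -8+-4=-12, -8+4=-4, -8+8=0
a = -4: -4+-4=-8, -4+4=0, -4+8=4
a = 5: 5+-4=1, 5+4=9, 5+8=13
Collecting distinct sums: A + B = {-12, -8, -4, 0, 1, 4, 9, 13}
|A + B| = 8

A + B = {-12, -8, -4, 0, 1, 4, 9, 13}


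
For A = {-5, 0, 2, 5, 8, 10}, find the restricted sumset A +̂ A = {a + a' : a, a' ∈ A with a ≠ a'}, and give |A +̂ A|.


Restricted sumset: A +̂ A = {a + a' : a ∈ A, a' ∈ A, a ≠ a'}.
Equivalently, take A + A and drop any sum 2a that is achievable ONLY as a + a for a ∈ A (i.e. sums representable only with equal summands).
Enumerate pairs (a, a') with a < a' (symmetric, so each unordered pair gives one sum; this covers all a ≠ a'):
  -5 + 0 = -5
  -5 + 2 = -3
  -5 + 5 = 0
  -5 + 8 = 3
  -5 + 10 = 5
  0 + 2 = 2
  0 + 5 = 5
  0 + 8 = 8
  0 + 10 = 10
  2 + 5 = 7
  2 + 8 = 10
  2 + 10 = 12
  5 + 8 = 13
  5 + 10 = 15
  8 + 10 = 18
Collected distinct sums: {-5, -3, 0, 2, 3, 5, 7, 8, 10, 12, 13, 15, 18}
|A +̂ A| = 13
(Reference bound: |A +̂ A| ≥ 2|A| - 3 for |A| ≥ 2, with |A| = 6 giving ≥ 9.)

|A +̂ A| = 13


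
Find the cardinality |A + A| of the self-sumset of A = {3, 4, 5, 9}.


A + A = {a + a' : a, a' ∈ A}; |A| = 4.
General bounds: 2|A| - 1 ≤ |A + A| ≤ |A|(|A|+1)/2, i.e. 7 ≤ |A + A| ≤ 10.
Lower bound 2|A|-1 is attained iff A is an arithmetic progression.
Enumerate sums a + a' for a ≤ a' (symmetric, so this suffices):
a = 3: 3+3=6, 3+4=7, 3+5=8, 3+9=12
a = 4: 4+4=8, 4+5=9, 4+9=13
a = 5: 5+5=10, 5+9=14
a = 9: 9+9=18
Distinct sums: {6, 7, 8, 9, 10, 12, 13, 14, 18}
|A + A| = 9

|A + A| = 9


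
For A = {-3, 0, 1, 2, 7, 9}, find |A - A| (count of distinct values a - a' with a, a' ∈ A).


A - A = {a - a' : a, a' ∈ A}; |A| = 6.
Bounds: 2|A|-1 ≤ |A - A| ≤ |A|² - |A| + 1, i.e. 11 ≤ |A - A| ≤ 31.
Note: 0 ∈ A - A always (from a - a). The set is symmetric: if d ∈ A - A then -d ∈ A - A.
Enumerate nonzero differences d = a - a' with a > a' (then include -d):
Positive differences: {1, 2, 3, 4, 5, 6, 7, 8, 9, 10, 12}
Full difference set: {0} ∪ (positive diffs) ∪ (negative diffs).
|A - A| = 1 + 2·11 = 23 (matches direct enumeration: 23).

|A - A| = 23


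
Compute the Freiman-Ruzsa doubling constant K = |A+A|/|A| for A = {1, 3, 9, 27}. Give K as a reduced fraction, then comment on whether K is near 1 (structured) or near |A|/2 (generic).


|A| = 4.
Compute A + A by enumerating all 16 pairs.
A + A = {2, 4, 6, 10, 12, 18, 28, 30, 36, 54}, so |A + A| = 10.
K = |A + A| / |A| = 10/4 = 5/2 ≈ 2.5000.
Reference: AP of size 4 gives K = 7/4 ≈ 1.7500; a fully generic set of size 4 gives K ≈ 2.5000.

|A| = 4, |A + A| = 10, K = 10/4 = 5/2.


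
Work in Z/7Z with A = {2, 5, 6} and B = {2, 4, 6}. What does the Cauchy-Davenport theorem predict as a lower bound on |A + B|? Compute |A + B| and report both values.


Cauchy-Davenport: |A + B| ≥ min(p, |A| + |B| - 1) for A, B nonempty in Z/pZ.
|A| = 3, |B| = 3, p = 7.
CD lower bound = min(7, 3 + 3 - 1) = min(7, 5) = 5.
Compute A + B mod 7 directly:
a = 2: 2+2=4, 2+4=6, 2+6=1
a = 5: 5+2=0, 5+4=2, 5+6=4
a = 6: 6+2=1, 6+4=3, 6+6=5
A + B = {0, 1, 2, 3, 4, 5, 6}, so |A + B| = 7.
Verify: 7 ≥ 5? Yes ✓.

CD lower bound = 5, actual |A + B| = 7.


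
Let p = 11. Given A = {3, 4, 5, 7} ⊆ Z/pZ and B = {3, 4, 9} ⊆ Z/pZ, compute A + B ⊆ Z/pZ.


Work in Z/11Z: reduce every sum a + b modulo 11.
Enumerate all 12 pairs:
a = 3: 3+3=6, 3+4=7, 3+9=1
a = 4: 4+3=7, 4+4=8, 4+9=2
a = 5: 5+3=8, 5+4=9, 5+9=3
a = 7: 7+3=10, 7+4=0, 7+9=5
Distinct residues collected: {0, 1, 2, 3, 5, 6, 7, 8, 9, 10}
|A + B| = 10 (out of 11 total residues).

A + B = {0, 1, 2, 3, 5, 6, 7, 8, 9, 10}


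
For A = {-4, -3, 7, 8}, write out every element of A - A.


A - A = {a - a' : a, a' ∈ A}.
Compute a - a' for each ordered pair (a, a'):
a = -4: -4--4=0, -4--3=-1, -4-7=-11, -4-8=-12
a = -3: -3--4=1, -3--3=0, -3-7=-10, -3-8=-11
a = 7: 7--4=11, 7--3=10, 7-7=0, 7-8=-1
a = 8: 8--4=12, 8--3=11, 8-7=1, 8-8=0
Collecting distinct values (and noting 0 appears from a-a):
A - A = {-12, -11, -10, -1, 0, 1, 10, 11, 12}
|A - A| = 9

A - A = {-12, -11, -10, -1, 0, 1, 10, 11, 12}


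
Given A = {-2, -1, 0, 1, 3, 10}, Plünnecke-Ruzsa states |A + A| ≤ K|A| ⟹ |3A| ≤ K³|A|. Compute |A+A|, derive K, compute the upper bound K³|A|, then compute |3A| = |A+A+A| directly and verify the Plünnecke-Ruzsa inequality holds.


|A| = 6.
Step 1: Compute A + A by enumerating all 36 pairs.
A + A = {-4, -3, -2, -1, 0, 1, 2, 3, 4, 6, 8, 9, 10, 11, 13, 20}, so |A + A| = 16.
Step 2: Doubling constant K = |A + A|/|A| = 16/6 = 16/6 ≈ 2.6667.
Step 3: Plünnecke-Ruzsa gives |3A| ≤ K³·|A| = (2.6667)³ · 6 ≈ 113.7778.
Step 4: Compute 3A = A + A + A directly by enumerating all triples (a,b,c) ∈ A³; |3A| = 28.
Step 5: Check 28 ≤ 113.7778? Yes ✓.

K = 16/6, Plünnecke-Ruzsa bound K³|A| ≈ 113.7778, |3A| = 28, inequality holds.


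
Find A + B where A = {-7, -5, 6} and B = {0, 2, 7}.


A + B = {a + b : a ∈ A, b ∈ B}.
Enumerate all |A|·|B| = 3·3 = 9 pairs (a, b) and collect distinct sums.
a = -7: -7+0=-7, -7+2=-5, -7+7=0
a = -5: -5+0=-5, -5+2=-3, -5+7=2
a = 6: 6+0=6, 6+2=8, 6+7=13
Collecting distinct sums: A + B = {-7, -5, -3, 0, 2, 6, 8, 13}
|A + B| = 8

A + B = {-7, -5, -3, 0, 2, 6, 8, 13}


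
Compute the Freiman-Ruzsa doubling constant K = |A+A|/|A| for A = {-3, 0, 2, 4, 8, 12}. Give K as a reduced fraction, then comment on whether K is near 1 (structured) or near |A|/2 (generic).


|A| = 6.
Compute A + A by enumerating all 36 pairs.
A + A = {-6, -3, -1, 0, 1, 2, 4, 5, 6, 8, 9, 10, 12, 14, 16, 20, 24}, so |A + A| = 17.
K = |A + A| / |A| = 17/6 (already in lowest terms) ≈ 2.8333.
Reference: AP of size 6 gives K = 11/6 ≈ 1.8333; a fully generic set of size 6 gives K ≈ 3.5000.

|A| = 6, |A + A| = 17, K = 17/6.


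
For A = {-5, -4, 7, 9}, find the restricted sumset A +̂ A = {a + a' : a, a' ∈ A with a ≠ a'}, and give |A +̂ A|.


Restricted sumset: A +̂ A = {a + a' : a ∈ A, a' ∈ A, a ≠ a'}.
Equivalently, take A + A and drop any sum 2a that is achievable ONLY as a + a for a ∈ A (i.e. sums representable only with equal summands).
Enumerate pairs (a, a') with a < a' (symmetric, so each unordered pair gives one sum; this covers all a ≠ a'):
  -5 + -4 = -9
  -5 + 7 = 2
  -5 + 9 = 4
  -4 + 7 = 3
  -4 + 9 = 5
  7 + 9 = 16
Collected distinct sums: {-9, 2, 3, 4, 5, 16}
|A +̂ A| = 6
(Reference bound: |A +̂ A| ≥ 2|A| - 3 for |A| ≥ 2, with |A| = 4 giving ≥ 5.)

|A +̂ A| = 6


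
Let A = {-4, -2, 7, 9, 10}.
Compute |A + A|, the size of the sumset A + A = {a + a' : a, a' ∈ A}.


A + A = {a + a' : a, a' ∈ A}; |A| = 5.
General bounds: 2|A| - 1 ≤ |A + A| ≤ |A|(|A|+1)/2, i.e. 9 ≤ |A + A| ≤ 15.
Lower bound 2|A|-1 is attained iff A is an arithmetic progression.
Enumerate sums a + a' for a ≤ a' (symmetric, so this suffices):
a = -4: -4+-4=-8, -4+-2=-6, -4+7=3, -4+9=5, -4+10=6
a = -2: -2+-2=-4, -2+7=5, -2+9=7, -2+10=8
a = 7: 7+7=14, 7+9=16, 7+10=17
a = 9: 9+9=18, 9+10=19
a = 10: 10+10=20
Distinct sums: {-8, -6, -4, 3, 5, 6, 7, 8, 14, 16, 17, 18, 19, 20}
|A + A| = 14

|A + A| = 14


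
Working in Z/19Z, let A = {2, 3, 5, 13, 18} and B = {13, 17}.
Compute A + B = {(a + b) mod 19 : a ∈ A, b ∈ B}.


Work in Z/19Z: reduce every sum a + b modulo 19.
Enumerate all 10 pairs:
a = 2: 2+13=15, 2+17=0
a = 3: 3+13=16, 3+17=1
a = 5: 5+13=18, 5+17=3
a = 13: 13+13=7, 13+17=11
a = 18: 18+13=12, 18+17=16
Distinct residues collected: {0, 1, 3, 7, 11, 12, 15, 16, 18}
|A + B| = 9 (out of 19 total residues).

A + B = {0, 1, 3, 7, 11, 12, 15, 16, 18}


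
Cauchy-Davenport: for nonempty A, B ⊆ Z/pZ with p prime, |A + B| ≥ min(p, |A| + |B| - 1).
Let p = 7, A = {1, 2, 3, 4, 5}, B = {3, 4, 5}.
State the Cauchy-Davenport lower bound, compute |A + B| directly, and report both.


Cauchy-Davenport: |A + B| ≥ min(p, |A| + |B| - 1) for A, B nonempty in Z/pZ.
|A| = 5, |B| = 3, p = 7.
CD lower bound = min(7, 5 + 3 - 1) = min(7, 7) = 7.
Compute A + B mod 7 directly:
a = 1: 1+3=4, 1+4=5, 1+5=6
a = 2: 2+3=5, 2+4=6, 2+5=0
a = 3: 3+3=6, 3+4=0, 3+5=1
a = 4: 4+3=0, 4+4=1, 4+5=2
a = 5: 5+3=1, 5+4=2, 5+5=3
A + B = {0, 1, 2, 3, 4, 5, 6}, so |A + B| = 7.
Verify: 7 ≥ 7? Yes ✓.

CD lower bound = 7, actual |A + B| = 7.


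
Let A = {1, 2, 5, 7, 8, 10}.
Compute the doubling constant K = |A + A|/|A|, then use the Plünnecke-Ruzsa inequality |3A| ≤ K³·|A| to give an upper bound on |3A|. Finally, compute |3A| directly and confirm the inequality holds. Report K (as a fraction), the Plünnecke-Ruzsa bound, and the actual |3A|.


|A| = 6.
Step 1: Compute A + A by enumerating all 36 pairs.
A + A = {2, 3, 4, 6, 7, 8, 9, 10, 11, 12, 13, 14, 15, 16, 17, 18, 20}, so |A + A| = 17.
Step 2: Doubling constant K = |A + A|/|A| = 17/6 = 17/6 ≈ 2.8333.
Step 3: Plünnecke-Ruzsa gives |3A| ≤ K³·|A| = (2.8333)³ · 6 ≈ 136.4722.
Step 4: Compute 3A = A + A + A directly by enumerating all triples (a,b,c) ∈ A³; |3A| = 27.
Step 5: Check 27 ≤ 136.4722? Yes ✓.

K = 17/6, Plünnecke-Ruzsa bound K³|A| ≈ 136.4722, |3A| = 27, inequality holds.
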